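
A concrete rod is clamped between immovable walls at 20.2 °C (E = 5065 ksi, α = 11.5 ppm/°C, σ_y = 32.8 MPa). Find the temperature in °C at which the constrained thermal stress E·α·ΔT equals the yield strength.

E = 5065 ksi = 34.92 GPa.
E·α·ΔT = 32.80 MPa ⇒ ΔT = 32.80 / (34.92×10³ × 11.5×10⁻⁶) = 81.67 K.
T = 20.2 + 81.67 = 101.9 °C.

102 °C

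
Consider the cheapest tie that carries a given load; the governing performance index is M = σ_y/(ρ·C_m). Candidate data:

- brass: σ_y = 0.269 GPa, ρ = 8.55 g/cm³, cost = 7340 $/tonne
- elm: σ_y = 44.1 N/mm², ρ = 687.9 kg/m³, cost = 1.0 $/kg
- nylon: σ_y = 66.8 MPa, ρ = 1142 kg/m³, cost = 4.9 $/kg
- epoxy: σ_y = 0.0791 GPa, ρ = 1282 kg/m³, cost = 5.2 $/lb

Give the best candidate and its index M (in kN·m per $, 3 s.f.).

elm, M = 64.1 kN·m per $

After converting to SI:
  brass: σ_y = 269.0 MPa, ρ = 8550 kg/m³, cost = 7.340 $/kg
  elm: σ_y = 44.10 MPa, ρ = 687.9 kg/m³, cost = 1.000 $/kg
  nylon: σ_y = 66.80 MPa, ρ = 1142 kg/m³, cost = 4.900 $/kg
  epoxy: σ_y = 79.10 MPa, ρ = 1282 kg/m³, cost = 11.46 $/kg
  elm: M = 64.1 kN·m per $
  nylon: M = 11.9 kN·m per $
  epoxy: M = 5.38 kN·m per $
  brass: M = 4.29 kN·m per $
Elm ranks first.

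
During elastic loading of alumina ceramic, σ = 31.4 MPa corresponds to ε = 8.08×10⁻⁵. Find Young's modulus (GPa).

E = σ/ε = 31.4 MPa / 8.08×10⁻⁵ = 388600 MPa = 389 GPa.

389 GPa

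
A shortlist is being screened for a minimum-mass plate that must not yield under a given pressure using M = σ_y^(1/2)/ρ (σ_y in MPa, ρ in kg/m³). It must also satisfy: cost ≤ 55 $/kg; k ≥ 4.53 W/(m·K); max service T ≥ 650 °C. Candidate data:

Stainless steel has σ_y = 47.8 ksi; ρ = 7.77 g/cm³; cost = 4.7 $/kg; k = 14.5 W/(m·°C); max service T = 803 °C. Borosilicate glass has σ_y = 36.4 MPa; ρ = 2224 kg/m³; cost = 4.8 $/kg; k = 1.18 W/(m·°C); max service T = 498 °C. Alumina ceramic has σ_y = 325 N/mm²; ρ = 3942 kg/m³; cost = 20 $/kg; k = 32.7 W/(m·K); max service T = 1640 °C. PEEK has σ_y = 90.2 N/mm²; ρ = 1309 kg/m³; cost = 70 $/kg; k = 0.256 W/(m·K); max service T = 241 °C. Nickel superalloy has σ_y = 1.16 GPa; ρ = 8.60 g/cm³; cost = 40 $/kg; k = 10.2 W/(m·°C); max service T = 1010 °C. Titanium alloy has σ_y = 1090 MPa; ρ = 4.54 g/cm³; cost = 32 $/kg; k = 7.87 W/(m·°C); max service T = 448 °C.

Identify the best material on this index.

Screen on constraints: cost ≤ 55 $/kg; k ≥ 4.53 W/(m·K); max service T ≥ 650 °C. Survivors: stainless steel, alumina ceramic, nickel superalloy.
Convert each candidate to consistent units, then evaluate M:
  stainless steel: σ_y = 329.6 MPa, ρ = 7770 kg/m³
  alumina ceramic: σ_y = 325.0 MPa, ρ = 3942 kg/m³
  nickel superalloy: σ_y = 1160 MPa, ρ = 8600 kg/m³
  alumina ceramic: M = 4.57×10⁻³
  nickel superalloy: M = 3.96×10⁻³
  stainless steel: M = 2.34×10⁻³
The maximum is for alumina ceramic.

alumina ceramic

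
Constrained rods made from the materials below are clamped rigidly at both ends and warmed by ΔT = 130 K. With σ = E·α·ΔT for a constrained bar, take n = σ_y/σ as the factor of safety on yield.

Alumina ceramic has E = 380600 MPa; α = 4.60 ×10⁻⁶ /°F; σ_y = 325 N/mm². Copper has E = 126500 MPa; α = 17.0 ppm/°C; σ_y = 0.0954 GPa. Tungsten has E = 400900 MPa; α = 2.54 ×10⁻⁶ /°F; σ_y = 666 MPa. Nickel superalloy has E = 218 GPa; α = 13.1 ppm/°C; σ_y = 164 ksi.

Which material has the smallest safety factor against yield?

Per material, after unit conversion:
  alumina ceramic: E = 380.6, α = 8.28, σ_y = 325.0 → σ = 410 MPa, n = 0.793
  copper: E = 126.5, α = 17.0, σ_y = 95.40 → σ = 280 MPa, n = 0.341
  tungsten: E = 400.9, α = 4.57, σ_y = 666.0 → σ = 238 MPa, n = 2.80
  nickel superalloy: E = 218.0, α = 13.1, σ_y = 1131 → σ = 371 MPa, n = 3.05
Copper has the lowest safety factor, n = 0.341.

copper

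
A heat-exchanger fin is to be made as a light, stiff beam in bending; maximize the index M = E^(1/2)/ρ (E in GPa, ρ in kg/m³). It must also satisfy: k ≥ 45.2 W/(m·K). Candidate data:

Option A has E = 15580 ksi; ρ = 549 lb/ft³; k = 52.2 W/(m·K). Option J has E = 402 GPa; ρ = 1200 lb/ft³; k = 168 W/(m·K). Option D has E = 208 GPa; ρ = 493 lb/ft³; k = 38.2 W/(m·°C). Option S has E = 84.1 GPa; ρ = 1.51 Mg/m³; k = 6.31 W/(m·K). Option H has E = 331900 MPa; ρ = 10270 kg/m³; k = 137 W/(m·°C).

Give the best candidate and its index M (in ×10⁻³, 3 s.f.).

option H, M = 1.77×10⁻³

Screen on constraints: k ≥ 45.2 W/(m·K). Survivors: option A, option J, option H.
Convert each candidate to consistent units, then evaluate M:
  option A: E = 107.4 GPa, ρ = 8794 kg/m³
  option J: E = 402.0 GPa, ρ = 19220 kg/m³
  option H: E = 331.9 GPa, ρ = 10270 kg/m³
  option H: M = 1.77×10⁻³
  option A: M = 1.18×10⁻³
  option J: M = 1.04×10⁻³
Highest index: option H.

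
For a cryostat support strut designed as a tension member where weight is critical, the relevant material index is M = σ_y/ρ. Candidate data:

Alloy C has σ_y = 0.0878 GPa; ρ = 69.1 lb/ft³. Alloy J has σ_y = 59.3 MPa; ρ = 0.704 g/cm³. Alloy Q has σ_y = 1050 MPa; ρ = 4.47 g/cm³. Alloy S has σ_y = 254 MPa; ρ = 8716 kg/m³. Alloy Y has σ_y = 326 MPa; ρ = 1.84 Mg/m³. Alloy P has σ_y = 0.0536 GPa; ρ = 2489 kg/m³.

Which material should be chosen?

alloy Q

Convert each candidate to consistent units, then evaluate M:
  alloy C: σ_y = 87.80 MPa, ρ = 1107 kg/m³
  alloy J: σ_y = 59.30 MPa, ρ = 704.0 kg/m³
  alloy Q: σ_y = 1050 MPa, ρ = 4470 kg/m³
  alloy S: σ_y = 254.0 MPa, ρ = 8716 kg/m³
  alloy Y: σ_y = 326.0 MPa, ρ = 1840 kg/m³
  alloy P: σ_y = 53.60 MPa, ρ = 2489 kg/m³
  alloy Q: M = 235 kN·m/kg
  alloy Y: M = 177 kN·m/kg
  alloy J: M = 84.2 kN·m/kg
  alloy C: M = 79.3 kN·m/kg
  alloy S: M = 29.1 kN·m/kg
  alloy P: M = 21.5 kN·m/kg
Highest index: alloy Q.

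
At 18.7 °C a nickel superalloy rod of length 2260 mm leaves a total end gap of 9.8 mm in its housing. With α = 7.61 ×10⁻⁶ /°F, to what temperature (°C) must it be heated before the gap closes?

335 °C

α = 7.61×10⁻⁶/°F × 9/5 = 13.7×10⁻⁶/K.
α·L₀·ΔT = 9.8 mm ⇒ ΔT = 9.8 / (13.7×10⁻⁶ × 2260.0) = 316.6 K.
T = 18.7 + 316.6 = 335.3 °C.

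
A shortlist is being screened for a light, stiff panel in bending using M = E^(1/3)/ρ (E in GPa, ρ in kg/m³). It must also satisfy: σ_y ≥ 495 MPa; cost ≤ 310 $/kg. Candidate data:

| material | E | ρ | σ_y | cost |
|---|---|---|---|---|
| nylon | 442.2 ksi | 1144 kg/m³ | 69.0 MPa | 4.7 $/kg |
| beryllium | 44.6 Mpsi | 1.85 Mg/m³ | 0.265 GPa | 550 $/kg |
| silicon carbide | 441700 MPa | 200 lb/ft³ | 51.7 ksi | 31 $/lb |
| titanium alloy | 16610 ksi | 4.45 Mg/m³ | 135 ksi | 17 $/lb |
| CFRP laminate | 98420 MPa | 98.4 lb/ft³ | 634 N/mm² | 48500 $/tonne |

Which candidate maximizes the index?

CFRP laminate

Screen on constraints: σ_y ≥ 495 MPa; cost ≤ 310 $/kg. Survivors: titanium alloy, CFRP laminate.
In SI units:
  titanium alloy: E = 114.5 GPa, ρ = 4450 kg/m³
  CFRP laminate: E = 98.42 GPa, ρ = 1576 kg/m³
  CFRP laminate: M = 2.93×10⁻³
  titanium alloy: M = 1.09×10⁻³
Highest index: CFRP laminate.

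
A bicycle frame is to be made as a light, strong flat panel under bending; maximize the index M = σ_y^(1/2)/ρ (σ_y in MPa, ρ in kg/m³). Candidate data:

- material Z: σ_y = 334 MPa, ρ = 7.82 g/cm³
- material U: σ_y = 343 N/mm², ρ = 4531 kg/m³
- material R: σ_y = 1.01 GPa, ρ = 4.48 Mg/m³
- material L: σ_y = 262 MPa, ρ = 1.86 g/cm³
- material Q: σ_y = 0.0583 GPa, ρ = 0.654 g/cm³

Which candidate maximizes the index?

Convert each candidate to consistent units, then evaluate M:
  material Z: σ_y = 334.0 MPa, ρ = 7820 kg/m³
  material U: σ_y = 343.0 MPa, ρ = 4531 kg/m³
  material R: σ_y = 1010 MPa, ρ = 4480 kg/m³
  material L: σ_y = 262.0 MPa, ρ = 1860 kg/m³
  material Q: σ_y = 58.30 MPa, ρ = 654.0 kg/m³
  material Q: M = 11.7×10⁻³
  material L: M = 8.70×10⁻³
  material R: M = 7.09×10⁻³
  material U: M = 4.09×10⁻³
  material Z: M = 2.34×10⁻³
Material Q ranks first.

material Q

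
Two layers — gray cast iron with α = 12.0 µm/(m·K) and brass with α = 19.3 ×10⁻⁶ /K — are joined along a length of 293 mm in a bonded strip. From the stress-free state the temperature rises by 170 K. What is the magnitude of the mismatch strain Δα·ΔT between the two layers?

Δα = |12.0 − 19.3|×10⁻⁶/K = 7.30×10⁻⁶/K.
Mismatch strain = Δα·ΔT = 7.30×10⁻⁶ × 170.0 = 1.24×10⁻³.

1.24×10⁻³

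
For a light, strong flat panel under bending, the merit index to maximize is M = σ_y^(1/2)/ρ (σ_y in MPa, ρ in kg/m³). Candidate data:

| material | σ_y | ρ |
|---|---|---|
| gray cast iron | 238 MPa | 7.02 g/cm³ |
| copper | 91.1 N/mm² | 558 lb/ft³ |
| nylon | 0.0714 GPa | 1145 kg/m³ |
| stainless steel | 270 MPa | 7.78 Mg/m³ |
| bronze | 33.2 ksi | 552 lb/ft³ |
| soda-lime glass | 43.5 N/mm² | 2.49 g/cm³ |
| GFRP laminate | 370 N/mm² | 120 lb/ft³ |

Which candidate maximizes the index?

Convert each candidate to consistent units, then evaluate M:
  gray cast iron: σ_y = 238.0 MPa, ρ = 7020 kg/m³
  copper: σ_y = 91.10 MPa, ρ = 8938 kg/m³
  nylon: σ_y = 71.40 MPa, ρ = 1145 kg/m³
  stainless steel: σ_y = 270.0 MPa, ρ = 7780 kg/m³
  bronze: σ_y = 228.9 MPa, ρ = 8842 kg/m³
  soda-lime glass: σ_y = 43.50 MPa, ρ = 2490 kg/m³
  GFRP laminate: σ_y = 370.0 MPa, ρ = 1922 kg/m³
  GFRP laminate: M = 10.0×10⁻³
  nylon: M = 7.38×10⁻³
  soda-lime glass: M = 2.65×10⁻³
  gray cast iron: M = 2.20×10⁻³
  stainless steel: M = 2.11×10⁻³
  bronze: M = 1.71×10⁻³
  copper: M = 1.07×10⁻³
GFRP laminate ranks first.

GFRP laminate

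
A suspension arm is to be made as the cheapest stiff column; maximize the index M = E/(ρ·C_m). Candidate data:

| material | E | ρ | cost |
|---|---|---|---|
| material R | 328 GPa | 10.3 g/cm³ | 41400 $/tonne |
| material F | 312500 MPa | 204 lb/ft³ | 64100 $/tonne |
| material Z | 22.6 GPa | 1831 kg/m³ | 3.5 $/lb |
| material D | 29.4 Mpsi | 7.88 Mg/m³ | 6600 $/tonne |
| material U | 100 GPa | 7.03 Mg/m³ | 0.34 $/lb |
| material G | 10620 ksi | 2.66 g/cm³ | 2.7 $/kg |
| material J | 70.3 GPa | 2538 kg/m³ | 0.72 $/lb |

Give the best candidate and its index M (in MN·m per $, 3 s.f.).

material U, M = 19.0 MN·m per $

In SI units:
  material R: E = 328.0 GPa, ρ = 10300 kg/m³, cost = 41.40 $/kg
  material F: E = 312.5 GPa, ρ = 3268 kg/m³, cost = 64.10 $/kg
  material Z: E = 22.60 GPa, ρ = 1831 kg/m³, cost = 7.716 $/kg
  material D: E = 202.7 GPa, ρ = 7880 kg/m³, cost = 6.600 $/kg
  material U: E = 100.0 GPa, ρ = 7030 kg/m³, cost = 0.7496 $/kg
  material G: E = 73.22 GPa, ρ = 2660 kg/m³, cost = 2.700 $/kg
  material J: E = 70.30 GPa, ρ = 2538 kg/m³, cost = 1.587 $/kg
  material U: M = 19.0 MN·m per $
  material J: M = 17.5 MN·m per $
  material G: M = 10.2 MN·m per $
  material D: M = 3.90 MN·m per $
  material Z: M = 1.60 MN·m per $
  material F: M = 1.49 MN·m per $
  material R: M = 0.769 MN·m per $
Highest index: material U.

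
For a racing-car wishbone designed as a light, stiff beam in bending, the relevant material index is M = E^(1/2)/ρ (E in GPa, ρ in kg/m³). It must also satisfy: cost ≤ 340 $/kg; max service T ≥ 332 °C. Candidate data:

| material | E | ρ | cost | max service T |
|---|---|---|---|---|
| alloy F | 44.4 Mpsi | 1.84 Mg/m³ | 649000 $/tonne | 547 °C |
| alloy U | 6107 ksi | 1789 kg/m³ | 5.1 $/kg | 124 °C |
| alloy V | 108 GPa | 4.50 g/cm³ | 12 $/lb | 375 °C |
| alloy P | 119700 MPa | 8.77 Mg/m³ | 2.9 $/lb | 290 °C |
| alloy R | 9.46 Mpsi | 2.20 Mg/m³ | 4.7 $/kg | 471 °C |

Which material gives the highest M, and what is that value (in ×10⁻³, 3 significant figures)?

Screen on constraints: cost ≤ 340 $/kg; max service T ≥ 332 °C. Survivors: alloy V, alloy R.
In SI units:
  alloy V: E = 108.0 GPa, ρ = 4500 kg/m³
  alloy R: E = 65.22 GPa, ρ = 2200 kg/m³
  alloy R: M = 3.67×10⁻³
  alloy V: M = 2.31×10⁻³
Alloy R has the largest M.

alloy R, M = 3.67×10⁻³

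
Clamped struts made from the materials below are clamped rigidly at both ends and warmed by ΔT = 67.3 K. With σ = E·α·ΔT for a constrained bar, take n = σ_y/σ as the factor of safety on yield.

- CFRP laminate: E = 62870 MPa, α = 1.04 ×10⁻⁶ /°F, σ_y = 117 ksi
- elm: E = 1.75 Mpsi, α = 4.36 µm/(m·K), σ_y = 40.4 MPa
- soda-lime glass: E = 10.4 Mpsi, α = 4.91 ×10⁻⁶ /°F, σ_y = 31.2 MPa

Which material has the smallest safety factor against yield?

soda-lime glass

Converting E to GPa, α to ×10⁻⁶/K, σ_y to MPa, then σ and n for each:
  CFRP laminate: E = 62.87, α = 1.87, σ_y = 806.7 → σ = 7.92 MPa, n = 102
  elm: E = 12.07, α = 4.36, σ_y = 40.40 → σ = 3.54 MPa, n = 11.4
  soda-lime glass: E = 71.71, α = 8.84, σ_y = 31.20 → σ = 42.7 MPa, n = 0.732
The minimum is soda-lime glass at n = 0.732.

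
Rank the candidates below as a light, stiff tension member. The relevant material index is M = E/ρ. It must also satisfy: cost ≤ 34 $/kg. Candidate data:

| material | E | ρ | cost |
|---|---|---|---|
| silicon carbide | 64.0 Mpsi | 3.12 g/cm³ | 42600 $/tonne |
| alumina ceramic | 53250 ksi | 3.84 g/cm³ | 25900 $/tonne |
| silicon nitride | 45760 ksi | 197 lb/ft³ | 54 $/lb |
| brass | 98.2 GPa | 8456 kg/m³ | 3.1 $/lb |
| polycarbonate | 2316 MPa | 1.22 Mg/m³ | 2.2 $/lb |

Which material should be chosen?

alumina ceramic

Screen on constraints: cost ≤ 34 $/kg. Survivors: alumina ceramic, brass, polycarbonate.
In SI units:
  alumina ceramic: E = 367.1 GPa, ρ = 3840 kg/m³
  brass: E = 98.20 GPa, ρ = 8456 kg/m³
  polycarbonate: E = 2.316 GPa, ρ = 1220 kg/m³
  alumina ceramic: M = 95.6 MN·m/kg
  brass: M = 11.6 MN·m/kg
  polycarbonate: M = 1.90 MN·m/kg
The maximum is for alumina ceramic.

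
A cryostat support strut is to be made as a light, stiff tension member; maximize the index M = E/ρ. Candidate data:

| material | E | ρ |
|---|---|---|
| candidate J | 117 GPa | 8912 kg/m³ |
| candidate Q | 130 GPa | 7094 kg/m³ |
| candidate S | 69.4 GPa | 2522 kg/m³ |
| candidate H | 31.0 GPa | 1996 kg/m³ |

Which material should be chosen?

Evaluate M for each candidate:
  candidate S: M = 27.5 MN·m/kg
  candidate Q: M = 18.3 MN·m/kg
  candidate H: M = 15.5 MN·m/kg
  candidate J: M = 13.1 MN·m/kg
Candidate S has the largest M.

candidate S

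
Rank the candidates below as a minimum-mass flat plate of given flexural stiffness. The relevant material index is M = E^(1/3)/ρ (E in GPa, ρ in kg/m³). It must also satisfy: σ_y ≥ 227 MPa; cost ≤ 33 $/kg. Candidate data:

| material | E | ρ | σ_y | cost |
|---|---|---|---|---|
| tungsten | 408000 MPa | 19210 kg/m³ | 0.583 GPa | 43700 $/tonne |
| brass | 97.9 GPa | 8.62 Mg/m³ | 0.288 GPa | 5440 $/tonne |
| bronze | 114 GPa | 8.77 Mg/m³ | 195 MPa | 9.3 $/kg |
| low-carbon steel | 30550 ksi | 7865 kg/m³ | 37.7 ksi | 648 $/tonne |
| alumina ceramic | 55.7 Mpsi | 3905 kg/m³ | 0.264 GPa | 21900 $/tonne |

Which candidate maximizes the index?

alumina ceramic

Screen on constraints: σ_y ≥ 227 MPa; cost ≤ 33 $/kg. Survivors: brass, low-carbon steel, alumina ceramic.
Convert each candidate to consistent units, then evaluate M:
  brass: E = 97.90 GPa, ρ = 8620 kg/m³
  low-carbon steel: E = 210.6 GPa, ρ = 7865 kg/m³
  alumina ceramic: E = 384.0 GPa, ρ = 3905 kg/m³
  alumina ceramic: M = 1.86×10⁻³
  low-carbon steel: M = 0.757×10⁻³
  brass: M = 0.535×10⁻³
Highest index: alumina ceramic.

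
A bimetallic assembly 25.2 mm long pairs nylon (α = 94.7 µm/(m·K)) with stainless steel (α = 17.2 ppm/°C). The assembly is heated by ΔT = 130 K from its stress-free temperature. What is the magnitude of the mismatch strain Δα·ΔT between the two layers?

0.0101

Δα = |94.7 − 17.2|×10⁻⁶/K = 77.5×10⁻⁶/K.
Mismatch strain = Δα·ΔT = 77.5×10⁻⁶ × 130.0 = 0.0101.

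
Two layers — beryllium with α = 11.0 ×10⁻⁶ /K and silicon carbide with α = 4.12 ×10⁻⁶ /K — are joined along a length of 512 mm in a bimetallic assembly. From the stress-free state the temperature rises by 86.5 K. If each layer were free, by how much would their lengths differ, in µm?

Δα = |11.0 − 4.12|×10⁻⁶/K = 6.88×10⁻⁶/K.
ΔL_mismatch = Δα·L·ΔT = 6.88×10⁻⁶ × 512.0 mm × 86.5 K = 305 µm.

305 µm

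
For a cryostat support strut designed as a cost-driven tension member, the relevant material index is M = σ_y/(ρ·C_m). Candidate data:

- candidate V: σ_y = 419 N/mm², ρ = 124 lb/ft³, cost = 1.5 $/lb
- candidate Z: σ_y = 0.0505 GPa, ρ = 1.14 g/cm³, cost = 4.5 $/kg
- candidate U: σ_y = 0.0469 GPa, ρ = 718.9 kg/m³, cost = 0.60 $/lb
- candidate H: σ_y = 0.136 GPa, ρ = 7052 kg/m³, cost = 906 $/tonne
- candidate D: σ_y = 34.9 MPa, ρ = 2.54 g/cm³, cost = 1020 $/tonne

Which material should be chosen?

candidate V

Normalizing units and computing the index:
  candidate V: σ_y = 419.0 MPa, ρ = 1986 kg/m³, cost = 3.307 $/kg
  candidate Z: σ_y = 50.50 MPa, ρ = 1140 kg/m³, cost = 4.500 $/kg
  candidate U: σ_y = 46.90 MPa, ρ = 718.9 kg/m³, cost = 1.323 $/kg
  candidate H: σ_y = 136.0 MPa, ρ = 7052 kg/m³, cost = 0.9060 $/kg
  candidate D: σ_y = 34.90 MPa, ρ = 2540 kg/m³, cost = 1.020 $/kg
  candidate V: M = 63.8 kN·m per $
  candidate U: M = 49.3 kN·m per $
  candidate H: M = 21.3 kN·m per $
  candidate D: M = 13.5 kN·m per $
  candidate Z: M = 9.84 kN·m per $
The maximum is for candidate V.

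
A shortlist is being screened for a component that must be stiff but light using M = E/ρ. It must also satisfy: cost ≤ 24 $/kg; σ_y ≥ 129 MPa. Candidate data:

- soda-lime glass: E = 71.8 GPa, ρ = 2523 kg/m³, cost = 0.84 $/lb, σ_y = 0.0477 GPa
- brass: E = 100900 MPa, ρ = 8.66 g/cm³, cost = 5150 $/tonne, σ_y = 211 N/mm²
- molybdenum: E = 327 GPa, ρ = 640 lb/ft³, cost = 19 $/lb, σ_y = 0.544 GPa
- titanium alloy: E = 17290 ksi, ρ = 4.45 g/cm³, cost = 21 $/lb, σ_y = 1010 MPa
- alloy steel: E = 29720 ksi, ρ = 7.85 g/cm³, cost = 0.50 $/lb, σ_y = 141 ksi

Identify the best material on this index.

alloy steel

Screen on constraints: cost ≤ 24 $/kg; σ_y ≥ 129 MPa. Survivors: brass, alloy steel.
Convert each candidate to consistent units, then evaluate M:
  brass: E = 100.9 GPa, ρ = 8660 kg/m³
  alloy steel: E = 204.9 GPa, ρ = 7850 kg/m³
  alloy steel: M = 26.1 MN·m/kg
  brass: M = 11.7 MN·m/kg
Highest index: alloy steel.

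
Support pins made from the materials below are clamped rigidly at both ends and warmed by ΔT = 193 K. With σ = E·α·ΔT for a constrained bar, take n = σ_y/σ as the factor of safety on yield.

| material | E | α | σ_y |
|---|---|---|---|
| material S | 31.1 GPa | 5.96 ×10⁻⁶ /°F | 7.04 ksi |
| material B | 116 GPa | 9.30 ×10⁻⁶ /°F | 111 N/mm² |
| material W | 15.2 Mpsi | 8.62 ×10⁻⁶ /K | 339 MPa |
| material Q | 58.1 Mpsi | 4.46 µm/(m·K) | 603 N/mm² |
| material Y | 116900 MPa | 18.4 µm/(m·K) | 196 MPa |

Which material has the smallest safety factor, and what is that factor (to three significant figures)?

material B, n = 0.296

Converting E to GPa, α to ×10⁻⁶/K, σ_y to MPa, then σ and n for each:
  material S: E = 31.10, α = 10.7, σ_y = 48.54 → σ = 64.4 MPa, n = 0.754
  material B: E = 116.0, α = 16.7, σ_y = 111.0 → σ = 375 MPa, n = 0.296
  material W: E = 104.8, α = 8.62, σ_y = 339.0 → σ = 174 MPa, n = 1.94
  material Q: E = 400.6, α = 4.46, σ_y = 603.0 → σ = 345 MPa, n = 1.75
  material Y: E = 116.9, α = 18.4, σ_y = 196.0 → σ = 415 MPa, n = 0.472
The minimum is material B at n = 0.296.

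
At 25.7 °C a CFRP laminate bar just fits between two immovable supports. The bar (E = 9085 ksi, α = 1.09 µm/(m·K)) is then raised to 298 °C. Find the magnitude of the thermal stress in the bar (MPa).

E = 9085 ksi = 62.64 GPa.
ΔT = 272.3 K. Constrained thermal stress σ = E·α·ΔT = 62.64×10³ MPa × 1.09×10⁻⁶ × 272.3 = 18.6 MPa (compressive).

18.6 MPa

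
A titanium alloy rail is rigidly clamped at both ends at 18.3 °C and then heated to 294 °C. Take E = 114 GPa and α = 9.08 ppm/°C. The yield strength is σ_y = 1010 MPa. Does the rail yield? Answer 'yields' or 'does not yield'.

ΔT = 275.7 K. Constrained thermal stress σ = E·α·ΔT = 114.0×10³ MPa × 9.08×10⁻⁶ × 275.7 = 285 MPa (compressive).
Compare to σ_y = 1010 MPa: σ < σ_y, so it does not yield.

does not yield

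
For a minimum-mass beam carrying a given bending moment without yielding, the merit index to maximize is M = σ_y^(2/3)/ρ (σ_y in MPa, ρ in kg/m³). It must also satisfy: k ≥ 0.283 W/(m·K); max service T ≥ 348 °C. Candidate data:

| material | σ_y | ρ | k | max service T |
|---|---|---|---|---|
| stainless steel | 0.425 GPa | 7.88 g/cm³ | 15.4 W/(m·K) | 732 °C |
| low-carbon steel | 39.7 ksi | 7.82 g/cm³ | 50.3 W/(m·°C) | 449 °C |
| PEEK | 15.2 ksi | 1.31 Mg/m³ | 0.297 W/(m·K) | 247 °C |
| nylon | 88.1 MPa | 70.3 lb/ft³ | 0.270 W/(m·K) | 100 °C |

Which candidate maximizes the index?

Screen on constraints: k ≥ 0.283 W/(m·K); max service T ≥ 348 °C. Survivors: stainless steel, low-carbon steel.
Normalizing units and computing the index:
  stainless steel: σ_y = 425.0 MPa, ρ = 7880 kg/m³
  low-carbon steel: σ_y = 273.7 MPa, ρ = 7820 kg/m³
  stainless steel: M = 7.17×10⁻³
  low-carbon steel: M = 5.39×10⁻³
Stainless steel ranks first.

stainless steel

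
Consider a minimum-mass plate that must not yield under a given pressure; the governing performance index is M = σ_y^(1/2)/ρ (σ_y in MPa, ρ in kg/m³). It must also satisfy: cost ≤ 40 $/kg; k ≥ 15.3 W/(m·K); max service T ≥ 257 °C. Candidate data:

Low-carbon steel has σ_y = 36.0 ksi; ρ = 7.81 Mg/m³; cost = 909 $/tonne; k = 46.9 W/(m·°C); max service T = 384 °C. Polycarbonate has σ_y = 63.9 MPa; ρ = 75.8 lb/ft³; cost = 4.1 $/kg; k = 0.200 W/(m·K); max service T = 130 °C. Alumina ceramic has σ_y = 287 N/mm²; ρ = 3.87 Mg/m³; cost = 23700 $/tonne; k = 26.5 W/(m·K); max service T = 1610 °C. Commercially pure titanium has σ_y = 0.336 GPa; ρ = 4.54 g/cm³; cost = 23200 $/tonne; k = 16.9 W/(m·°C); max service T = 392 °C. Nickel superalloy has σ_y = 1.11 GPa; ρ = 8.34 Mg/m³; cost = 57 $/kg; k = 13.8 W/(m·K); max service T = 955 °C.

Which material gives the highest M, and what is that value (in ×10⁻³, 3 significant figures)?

alumina ceramic, M = 4.38×10⁻³

Screen on constraints: cost ≤ 40 $/kg; k ≥ 15.3 W/(m·K); max service T ≥ 257 °C. Survivors: low-carbon steel, alumina ceramic, commercially pure titanium.
After converting to SI:
  low-carbon steel: σ_y = 248.2 MPa, ρ = 7810 kg/m³
  alumina ceramic: σ_y = 287.0 MPa, ρ = 3870 kg/m³
  commercially pure titanium: σ_y = 336.0 MPa, ρ = 4540 kg/m³
  alumina ceramic: M = 4.38×10⁻³
  commercially pure titanium: M = 4.04×10⁻³
  low-carbon steel: M = 2.02×10⁻³
Alumina ceramic has the largest M.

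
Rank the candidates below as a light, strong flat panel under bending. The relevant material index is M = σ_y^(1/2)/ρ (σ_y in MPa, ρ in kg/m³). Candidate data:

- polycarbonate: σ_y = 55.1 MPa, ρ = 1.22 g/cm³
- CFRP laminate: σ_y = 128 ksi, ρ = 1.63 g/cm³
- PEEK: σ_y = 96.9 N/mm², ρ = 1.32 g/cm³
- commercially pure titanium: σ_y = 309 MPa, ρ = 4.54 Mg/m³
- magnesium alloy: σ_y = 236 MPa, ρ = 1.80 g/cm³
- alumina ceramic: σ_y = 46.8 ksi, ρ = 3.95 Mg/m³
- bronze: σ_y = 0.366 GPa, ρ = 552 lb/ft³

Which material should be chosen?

In SI units:
  polycarbonate: σ_y = 55.10 MPa, ρ = 1220 kg/m³
  CFRP laminate: σ_y = 882.5 MPa, ρ = 1630 kg/m³
  PEEK: σ_y = 96.90 MPa, ρ = 1320 kg/m³
  commercially pure titanium: σ_y = 309.0 MPa, ρ = 4540 kg/m³
  magnesium alloy: σ_y = 236.0 MPa, ρ = 1800 kg/m³
  alumina ceramic: σ_y = 322.7 MPa, ρ = 3950 kg/m³
  bronze: σ_y = 366.0 MPa, ρ = 8842 kg/m³
  CFRP laminate: M = 18.2×10⁻³
  magnesium alloy: M = 8.53×10⁻³
  PEEK: M = 7.46×10⁻³
  polycarbonate: M = 6.08×10⁻³
  alumina ceramic: M = 4.55×10⁻³
  commercially pure titanium: M = 3.87×10⁻³
  bronze: M = 2.16×10⁻³
CFRP laminate ranks first.

CFRP laminate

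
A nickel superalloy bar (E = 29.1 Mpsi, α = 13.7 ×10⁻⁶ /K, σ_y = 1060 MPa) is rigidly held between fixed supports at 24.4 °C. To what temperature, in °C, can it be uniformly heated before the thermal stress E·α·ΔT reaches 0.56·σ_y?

E = 29.1 Mpsi = 200.6 GPa.
E·α·ΔT = 593.6 MPa ⇒ ΔT = 593.6 / (200.6×10³ × 13.7×10⁻⁶) = 216.0 K.
T = 24.4 + 216.0 = 240.4 °C.

240 °C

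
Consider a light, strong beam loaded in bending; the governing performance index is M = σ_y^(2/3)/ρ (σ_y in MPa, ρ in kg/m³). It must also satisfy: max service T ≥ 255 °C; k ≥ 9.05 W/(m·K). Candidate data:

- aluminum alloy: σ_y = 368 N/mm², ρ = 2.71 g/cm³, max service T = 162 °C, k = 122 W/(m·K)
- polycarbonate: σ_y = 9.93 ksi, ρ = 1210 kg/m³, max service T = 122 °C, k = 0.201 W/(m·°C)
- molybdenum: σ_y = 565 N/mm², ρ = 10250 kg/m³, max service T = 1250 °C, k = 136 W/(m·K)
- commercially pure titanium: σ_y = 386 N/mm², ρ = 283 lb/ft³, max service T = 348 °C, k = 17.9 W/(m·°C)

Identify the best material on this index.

commercially pure titanium

Screen on constraints: max service T ≥ 255 °C; k ≥ 9.05 W/(m·K). Survivors: molybdenum, commercially pure titanium.
Putting every candidate on a common basis:
  molybdenum: σ_y = 565.0 MPa, ρ = 10250 kg/m³
  commercially pure titanium: σ_y = 386.0 MPa, ρ = 4533 kg/m³
  commercially pure titanium: M = 11.7×10⁻³
  molybdenum: M = 6.67×10⁻³
Commercially pure titanium ranks first.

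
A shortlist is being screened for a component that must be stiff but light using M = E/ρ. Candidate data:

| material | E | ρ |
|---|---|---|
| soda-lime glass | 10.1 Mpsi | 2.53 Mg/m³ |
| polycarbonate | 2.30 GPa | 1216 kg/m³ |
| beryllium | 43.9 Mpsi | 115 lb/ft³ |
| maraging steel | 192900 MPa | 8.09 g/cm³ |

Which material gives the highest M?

Normalizing units and computing the index:
  soda-lime glass: E = 69.64 GPa, ρ = 2530 kg/m³
  polycarbonate: E = 2.300 GPa, ρ = 1216 kg/m³
  beryllium: E = 302.7 GPa, ρ = 1842 kg/m³
  maraging steel: E = 192.9 GPa, ρ = 8090 kg/m³
  beryllium: M = 164 MN·m/kg
  soda-lime glass: M = 27.5 MN·m/kg
  maraging steel: M = 23.8 MN·m/kg
  polycarbonate: M = 1.89 MN·m/kg
Beryllium has the largest M.

beryllium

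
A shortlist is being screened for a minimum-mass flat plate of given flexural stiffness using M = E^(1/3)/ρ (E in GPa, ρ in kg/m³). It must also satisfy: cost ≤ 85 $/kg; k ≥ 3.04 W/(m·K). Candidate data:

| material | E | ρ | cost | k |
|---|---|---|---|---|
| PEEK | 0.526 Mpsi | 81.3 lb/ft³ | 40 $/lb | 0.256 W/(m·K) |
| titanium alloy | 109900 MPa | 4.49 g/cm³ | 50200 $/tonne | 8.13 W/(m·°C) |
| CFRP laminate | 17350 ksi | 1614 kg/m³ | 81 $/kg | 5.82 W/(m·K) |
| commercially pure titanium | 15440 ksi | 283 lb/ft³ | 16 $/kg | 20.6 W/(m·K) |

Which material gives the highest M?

CFRP laminate

Screen on constraints: cost ≤ 85 $/kg; k ≥ 3.04 W/(m·K). Survivors: titanium alloy, CFRP laminate, commercially pure titanium.
Convert each candidate to consistent units, then evaluate M:
  titanium alloy: E = 109.9 GPa, ρ = 4490 kg/m³
  CFRP laminate: E = 119.6 GPa, ρ = 1614 kg/m³
  commercially pure titanium: E = 106.5 GPa, ρ = 4533 kg/m³
  CFRP laminate: M = 3.05×10⁻³
  titanium alloy: M = 1.07×10⁻³
  commercially pure titanium: M = 1.05×10⁻³
The maximum is for CFRP laminate.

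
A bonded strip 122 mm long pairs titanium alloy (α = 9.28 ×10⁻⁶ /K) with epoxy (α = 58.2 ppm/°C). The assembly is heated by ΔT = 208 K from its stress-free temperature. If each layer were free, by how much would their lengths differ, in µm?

1240 µm

Δα = |9.28 − 58.2|×10⁻⁶/K = 48.9×10⁻⁶/K.
ΔL_mismatch = Δα·L·ΔT = 48.9×10⁻⁶ × 122.0 mm × 208.0 K = 1240 µm.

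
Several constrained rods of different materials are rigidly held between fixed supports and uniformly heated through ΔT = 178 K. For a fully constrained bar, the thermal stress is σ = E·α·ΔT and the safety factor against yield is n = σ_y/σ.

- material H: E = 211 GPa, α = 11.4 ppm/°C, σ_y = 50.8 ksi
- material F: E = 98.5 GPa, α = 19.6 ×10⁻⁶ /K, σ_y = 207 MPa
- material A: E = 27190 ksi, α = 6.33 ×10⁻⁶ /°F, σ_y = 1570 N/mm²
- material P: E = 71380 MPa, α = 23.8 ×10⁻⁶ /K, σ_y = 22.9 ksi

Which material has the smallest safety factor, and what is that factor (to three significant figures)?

material P, n = 0.522

Converting E to GPa, α to ×10⁻⁶/K, σ_y to MPa, then σ and n for each:
  material H: E = 211.0, α = 11.4, σ_y = 350.3 → σ = 428 MPa, n = 0.818
  material F: E = 98.50, α = 19.6, σ_y = 207.0 → σ = 344 MPa, n = 0.602
  material A: E = 187.5, α = 11.4, σ_y = 1570 → σ = 380 MPa, n = 4.13
  material P: E = 71.38, α = 23.8, σ_y = 157.9 → σ = 302 MPa, n = 0.522
Material P has the lowest safety factor, n = 0.522.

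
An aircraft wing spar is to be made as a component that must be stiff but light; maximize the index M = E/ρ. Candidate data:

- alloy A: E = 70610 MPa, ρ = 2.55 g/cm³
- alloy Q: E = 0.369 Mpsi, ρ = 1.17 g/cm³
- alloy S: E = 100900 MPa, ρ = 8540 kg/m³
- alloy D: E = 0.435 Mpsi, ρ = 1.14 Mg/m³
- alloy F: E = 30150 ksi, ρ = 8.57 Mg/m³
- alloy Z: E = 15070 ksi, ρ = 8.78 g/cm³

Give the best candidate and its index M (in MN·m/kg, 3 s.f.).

In SI units:
  alloy A: E = 70.61 GPa, ρ = 2550 kg/m³
  alloy Q: E = 2.544 GPa, ρ = 1170 kg/m³
  alloy S: E = 100.9 GPa, ρ = 8540 kg/m³
  alloy D: E = 2.999 GPa, ρ = 1140 kg/m³
  alloy F: E = 207.9 GPa, ρ = 8570 kg/m³
  alloy Z: E = 103.9 GPa, ρ = 8780 kg/m³
  alloy A: M = 27.7 MN·m/kg
  alloy F: M = 24.3 MN·m/kg
  alloy Z: M = 11.8 MN·m/kg
  alloy S: M = 11.8 MN·m/kg
  alloy D: M = 2.63 MN·m/kg
  alloy Q: M = 2.17 MN·m/kg
Alloy A has the largest M.

alloy A, M = 27.7 MN·m/kg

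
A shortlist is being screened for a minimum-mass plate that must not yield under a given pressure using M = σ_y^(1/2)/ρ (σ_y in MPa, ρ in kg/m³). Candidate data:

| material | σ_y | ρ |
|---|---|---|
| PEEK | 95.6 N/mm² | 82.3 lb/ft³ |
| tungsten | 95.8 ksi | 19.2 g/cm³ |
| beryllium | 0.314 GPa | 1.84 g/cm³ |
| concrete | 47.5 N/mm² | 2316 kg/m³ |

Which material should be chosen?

Putting every candidate on a common basis:
  PEEK: σ_y = 95.60 MPa, ρ = 1318 kg/m³
  tungsten: σ_y = 660.5 MPa, ρ = 19200 kg/m³
  beryllium: σ_y = 314.0 MPa, ρ = 1840 kg/m³
  concrete: σ_y = 47.50 MPa, ρ = 2316 kg/m³
  beryllium: M = 9.63×10⁻³
  PEEK: M = 7.42×10⁻³
  concrete: M = 2.98×10⁻³
  tungsten: M = 1.34×10⁻³
Highest index: beryllium.

beryllium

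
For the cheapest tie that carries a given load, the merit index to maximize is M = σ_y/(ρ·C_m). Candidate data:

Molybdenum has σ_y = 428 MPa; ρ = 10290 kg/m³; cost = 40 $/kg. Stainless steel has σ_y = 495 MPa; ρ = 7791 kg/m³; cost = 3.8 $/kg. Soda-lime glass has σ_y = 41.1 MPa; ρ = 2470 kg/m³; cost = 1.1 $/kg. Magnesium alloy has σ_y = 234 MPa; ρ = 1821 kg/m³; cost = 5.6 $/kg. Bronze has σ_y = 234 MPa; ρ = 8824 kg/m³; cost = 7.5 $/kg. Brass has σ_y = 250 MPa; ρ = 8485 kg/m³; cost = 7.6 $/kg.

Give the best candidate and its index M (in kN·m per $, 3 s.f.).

magnesium alloy, M = 22.9 kN·m per $

Evaluate M for each candidate:
  magnesium alloy: M = 22.9 kN·m per $
  stainless steel: M = 16.7 kN·m per $
  soda-lime glass: M = 15.1 kN·m per $
  brass: M = 3.88 kN·m per $
  bronze: M = 3.54 kN·m per $
  molybdenum: M = 1.04 kN·m per $
Highest index: magnesium alloy.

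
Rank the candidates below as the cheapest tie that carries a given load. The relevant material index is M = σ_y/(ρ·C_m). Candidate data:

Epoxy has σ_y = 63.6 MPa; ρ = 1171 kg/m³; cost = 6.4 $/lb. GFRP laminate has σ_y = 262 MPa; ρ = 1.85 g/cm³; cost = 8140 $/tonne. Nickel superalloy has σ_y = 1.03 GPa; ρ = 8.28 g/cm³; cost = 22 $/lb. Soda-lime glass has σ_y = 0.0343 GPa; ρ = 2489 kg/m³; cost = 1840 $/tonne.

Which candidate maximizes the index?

GFRP laminate

In SI units:
  epoxy: σ_y = 63.60 MPa, ρ = 1171 kg/m³, cost = 14.11 $/kg
  GFRP laminate: σ_y = 262.0 MPa, ρ = 1850 kg/m³, cost = 8.140 $/kg
  nickel superalloy: σ_y = 1030 MPa, ρ = 8280 kg/m³, cost = 48.50 $/kg
  soda-lime glass: σ_y = 34.30 MPa, ρ = 2489 kg/m³, cost = 1.840 $/kg
  GFRP laminate: M = 17.4 kN·m per $
  soda-lime glass: M = 7.49 kN·m per $
  epoxy: M = 3.85 kN·m per $
  nickel superalloy: M = 2.56 kN·m per $
Highest index: GFRP laminate.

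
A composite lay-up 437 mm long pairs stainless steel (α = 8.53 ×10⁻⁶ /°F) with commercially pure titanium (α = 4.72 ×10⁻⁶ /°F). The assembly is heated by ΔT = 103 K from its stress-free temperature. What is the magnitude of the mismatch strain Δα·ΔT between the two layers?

7.06×10⁻⁴

stainless steel: α = 8.53×10⁻⁶/°F × 9/5 = 15.4×10⁻⁶/K.
commercially pure titanium: α = 4.72×10⁻⁶/°F × 9/5 = 8.50×10⁻⁶/K.
Δα = |15.4 − 8.50|×10⁻⁶/K = 6.86×10⁻⁶/K.
Mismatch strain = Δα·ΔT = 6.86×10⁻⁶ × 103.0 = 7.06×10⁻⁴.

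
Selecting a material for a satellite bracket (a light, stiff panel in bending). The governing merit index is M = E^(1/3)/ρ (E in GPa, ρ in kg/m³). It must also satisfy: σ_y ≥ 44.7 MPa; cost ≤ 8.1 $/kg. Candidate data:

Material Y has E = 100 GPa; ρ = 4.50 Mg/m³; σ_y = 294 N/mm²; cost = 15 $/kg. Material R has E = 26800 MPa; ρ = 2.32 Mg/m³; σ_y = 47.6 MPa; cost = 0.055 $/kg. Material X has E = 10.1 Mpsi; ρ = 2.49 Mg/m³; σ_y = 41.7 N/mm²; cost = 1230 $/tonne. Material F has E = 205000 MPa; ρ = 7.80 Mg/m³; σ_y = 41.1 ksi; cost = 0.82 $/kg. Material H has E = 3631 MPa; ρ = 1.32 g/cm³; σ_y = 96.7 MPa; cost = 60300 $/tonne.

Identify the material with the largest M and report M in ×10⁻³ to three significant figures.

material R, M = 1.29×10⁻³

Screen on constraints: σ_y ≥ 44.7 MPa; cost ≤ 8.1 $/kg. Survivors: material R, material F.
After converting to SI:
  material R: E = 26.80 GPa, ρ = 2320 kg/m³
  material F: E = 205.0 GPa, ρ = 7800 kg/m³
  material R: M = 1.29×10⁻³
  material F: M = 0.756×10⁻³
Highest index: material R.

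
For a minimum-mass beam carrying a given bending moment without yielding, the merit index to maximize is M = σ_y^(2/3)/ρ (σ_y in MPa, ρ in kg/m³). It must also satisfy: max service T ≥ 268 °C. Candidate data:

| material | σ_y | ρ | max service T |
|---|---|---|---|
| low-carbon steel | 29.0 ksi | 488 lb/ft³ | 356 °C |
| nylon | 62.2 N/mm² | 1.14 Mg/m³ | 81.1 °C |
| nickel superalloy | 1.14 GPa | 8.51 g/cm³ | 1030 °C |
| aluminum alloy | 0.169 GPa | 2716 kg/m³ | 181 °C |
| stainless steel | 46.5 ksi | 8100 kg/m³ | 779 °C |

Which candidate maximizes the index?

Screen on constraints: max service T ≥ 268 °C. Survivors: low-carbon steel, nickel superalloy, stainless steel.
Putting every candidate on a common basis:
  low-carbon steel: σ_y = 199.9 MPa, ρ = 7817 kg/m³
  nickel superalloy: σ_y = 1140 MPa, ρ = 8510 kg/m³
  stainless steel: σ_y = 320.6 MPa, ρ = 8100 kg/m³
  nickel superalloy: M = 12.8×10⁻³
  stainless steel: M = 5.78×10⁻³
  low-carbon steel: M = 4.37×10⁻³
Nickel superalloy ranks first.

nickel superalloy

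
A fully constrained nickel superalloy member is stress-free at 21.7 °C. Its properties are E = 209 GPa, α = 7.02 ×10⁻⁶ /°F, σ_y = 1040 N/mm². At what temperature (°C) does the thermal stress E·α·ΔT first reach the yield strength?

416 °C

α = 7.02×10⁻⁶/°F × 9/5 = 12.6×10⁻⁶/K.
σ_y = 1040 N/mm² = 1040 MPa.
E·α·ΔT = 1040 MPa ⇒ ΔT = 1040 / (209.0×10³ × 12.6×10⁻⁶) = 393.8 K.
T = 21.7 + 393.8 = 415.5 °C.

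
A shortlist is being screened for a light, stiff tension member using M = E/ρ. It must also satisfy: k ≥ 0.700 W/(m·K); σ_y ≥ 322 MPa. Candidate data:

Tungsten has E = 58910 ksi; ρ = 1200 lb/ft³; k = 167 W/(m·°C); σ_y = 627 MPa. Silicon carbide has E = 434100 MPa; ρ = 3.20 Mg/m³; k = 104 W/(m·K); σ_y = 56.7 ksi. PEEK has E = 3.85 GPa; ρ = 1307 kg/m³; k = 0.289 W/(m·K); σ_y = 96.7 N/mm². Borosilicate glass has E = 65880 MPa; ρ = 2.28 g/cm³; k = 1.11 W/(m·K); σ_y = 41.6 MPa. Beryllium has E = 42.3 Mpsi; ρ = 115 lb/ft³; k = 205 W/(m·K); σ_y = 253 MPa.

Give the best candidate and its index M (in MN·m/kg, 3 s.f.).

Screen on constraints: k ≥ 0.700 W/(m·K); σ_y ≥ 322 MPa. Survivors: tungsten, silicon carbide.
After converting to SI:
  tungsten: E = 406.2 GPa, ρ = 19220 kg/m³
  silicon carbide: E = 434.1 GPa, ρ = 3200 kg/m³
  silicon carbide: M = 136 MN·m/kg
  tungsten: M = 21.1 MN·m/kg
The maximum is for silicon carbide.

silicon carbide, M = 136 MN·m/kg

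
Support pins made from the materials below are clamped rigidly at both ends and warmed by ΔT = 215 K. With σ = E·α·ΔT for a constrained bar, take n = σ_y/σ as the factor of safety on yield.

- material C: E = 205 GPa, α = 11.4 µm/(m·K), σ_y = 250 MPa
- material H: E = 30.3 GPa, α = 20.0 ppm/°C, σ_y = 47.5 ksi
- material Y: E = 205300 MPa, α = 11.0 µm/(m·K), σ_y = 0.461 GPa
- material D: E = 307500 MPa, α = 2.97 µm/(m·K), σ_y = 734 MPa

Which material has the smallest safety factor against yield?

In consistent units (E in GPa, α in ×10⁻⁶/K, σ_y in MPa):
  material C: E = 205.0, α = 11.4, σ_y = 250.0 → σ = 502 MPa, n = 0.498
  material H: E = 30.30, α = 20.0, σ_y = 327.5 → σ = 130 MPa, n = 2.51
  material Y: E = 205.3, α = 11.0, σ_y = 461.0 → σ = 486 MPa, n = 0.949
  material D: E = 307.5, α = 2.97, σ_y = 734.0 → σ = 196 MPa, n = 3.74
Material C has the lowest safety factor, n = 0.498.

material C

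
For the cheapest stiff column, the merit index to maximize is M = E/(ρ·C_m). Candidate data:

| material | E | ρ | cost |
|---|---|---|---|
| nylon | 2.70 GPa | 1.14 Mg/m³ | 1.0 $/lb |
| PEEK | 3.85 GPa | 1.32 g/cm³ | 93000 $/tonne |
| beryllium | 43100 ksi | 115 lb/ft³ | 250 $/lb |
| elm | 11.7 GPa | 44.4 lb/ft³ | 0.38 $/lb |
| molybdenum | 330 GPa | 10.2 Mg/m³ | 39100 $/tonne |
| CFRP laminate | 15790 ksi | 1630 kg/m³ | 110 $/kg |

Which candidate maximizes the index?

elm

Putting every candidate on a common basis:
  nylon: E = 2.700 GPa, ρ = 1140 kg/m³, cost = 2.205 $/kg
  PEEK: E = 3.850 GPa, ρ = 1320 kg/m³, cost = 93.00 $/kg
  beryllium: E = 297.2 GPa, ρ = 1842 kg/m³, cost = 551.1 $/kg
  elm: E = 11.70 GPa, ρ = 711.2 kg/m³, cost = 0.8377 $/kg
  molybdenum: E = 330.0 GPa, ρ = 10200 kg/m³, cost = 39.10 $/kg
  CFRP laminate: E = 108.9 GPa, ρ = 1630 kg/m³, cost = 110.0 $/kg
  elm: M = 19.6 MN·m per $
  nylon: M = 1.07 MN·m per $
  molybdenum: M = 0.827 MN·m per $
  CFRP laminate: M = 0.607 MN·m per $
  beryllium: M = 0.293 MN·m per $
  PEEK: M = 0.0314 MN·m per $
The maximum is for elm.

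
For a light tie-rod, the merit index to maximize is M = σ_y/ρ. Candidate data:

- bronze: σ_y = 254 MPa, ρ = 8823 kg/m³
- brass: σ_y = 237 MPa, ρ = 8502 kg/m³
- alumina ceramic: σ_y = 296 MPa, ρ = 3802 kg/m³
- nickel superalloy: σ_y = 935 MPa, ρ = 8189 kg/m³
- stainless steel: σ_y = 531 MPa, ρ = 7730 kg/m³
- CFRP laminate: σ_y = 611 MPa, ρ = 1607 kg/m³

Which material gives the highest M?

CFRP laminate

Evaluate M for each candidate:
  CFRP laminate: M = 380 kN·m/kg
  nickel superalloy: M = 114 kN·m/kg
  alumina ceramic: M = 77.9 kN·m/kg
  stainless steel: M = 68.7 kN·m/kg
  bronze: M = 28.8 kN·m/kg
  brass: M = 27.9 kN·m/kg
CFRP laminate has the largest M.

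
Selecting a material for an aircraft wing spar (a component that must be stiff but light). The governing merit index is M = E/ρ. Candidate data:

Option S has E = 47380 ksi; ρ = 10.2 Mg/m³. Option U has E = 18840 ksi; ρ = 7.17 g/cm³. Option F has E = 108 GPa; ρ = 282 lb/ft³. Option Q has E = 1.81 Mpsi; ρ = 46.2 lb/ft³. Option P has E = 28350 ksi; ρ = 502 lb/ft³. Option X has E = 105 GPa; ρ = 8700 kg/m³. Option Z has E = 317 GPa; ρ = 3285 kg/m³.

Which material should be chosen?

In SI units:
  option S: E = 326.7 GPa, ρ = 10200 kg/m³
  option U: E = 129.9 GPa, ρ = 7170 kg/m³
  option F: E = 108.0 GPa, ρ = 4517 kg/m³
  option Q: E = 12.48 GPa, ρ = 740.1 kg/m³
  option P: E = 195.5 GPa, ρ = 8041 kg/m³
  option X: E = 105.0 GPa, ρ = 8700 kg/m³
  option Z: E = 317.0 GPa, ρ = 3285 kg/m³
  option Z: M = 96.5 MN·m/kg
  option S: M = 32.0 MN·m/kg
  option P: M = 24.3 MN·m/kg
  option F: M = 23.9 MN·m/kg
  option U: M = 18.1 MN·m/kg
  option Q: M = 16.9 MN·m/kg
  option X: M = 12.1 MN·m/kg
Option Z ranks first.

option Z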